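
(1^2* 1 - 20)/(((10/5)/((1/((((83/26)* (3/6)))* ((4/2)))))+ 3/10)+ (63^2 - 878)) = -2470/402699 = -0.01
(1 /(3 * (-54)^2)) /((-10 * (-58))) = 1 /5073840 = 0.00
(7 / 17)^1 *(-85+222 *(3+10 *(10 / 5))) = 35147 / 17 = 2067.47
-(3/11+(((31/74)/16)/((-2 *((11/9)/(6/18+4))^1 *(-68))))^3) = -1515578577017694441/5557121442585247744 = -0.27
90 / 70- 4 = -19 / 7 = -2.71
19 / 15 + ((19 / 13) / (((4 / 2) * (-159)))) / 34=890093 / 702780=1.27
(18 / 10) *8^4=36864 / 5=7372.80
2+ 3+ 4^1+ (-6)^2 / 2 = 27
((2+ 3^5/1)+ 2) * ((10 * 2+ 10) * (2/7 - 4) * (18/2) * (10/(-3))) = 5779800/7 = 825685.71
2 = 2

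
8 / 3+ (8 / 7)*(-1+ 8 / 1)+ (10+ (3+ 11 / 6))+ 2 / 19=973 / 38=25.61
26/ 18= 13/ 9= 1.44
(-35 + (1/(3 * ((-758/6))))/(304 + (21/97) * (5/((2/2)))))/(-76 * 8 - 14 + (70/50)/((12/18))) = 3925512420/69526415653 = 0.06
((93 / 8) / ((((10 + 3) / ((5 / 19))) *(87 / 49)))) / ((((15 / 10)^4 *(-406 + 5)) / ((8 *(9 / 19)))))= -121520 / 491174073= -0.00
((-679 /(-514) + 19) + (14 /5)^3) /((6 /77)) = 69711719 /128500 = 542.50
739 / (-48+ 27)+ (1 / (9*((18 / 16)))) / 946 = -9437741 / 268191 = -35.19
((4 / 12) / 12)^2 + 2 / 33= 875 / 14256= 0.06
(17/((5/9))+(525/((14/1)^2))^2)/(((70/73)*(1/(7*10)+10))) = 10809621/2747920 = 3.93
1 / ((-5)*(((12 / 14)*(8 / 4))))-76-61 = -8227 / 60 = -137.12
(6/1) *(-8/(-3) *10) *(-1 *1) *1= -160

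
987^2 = 974169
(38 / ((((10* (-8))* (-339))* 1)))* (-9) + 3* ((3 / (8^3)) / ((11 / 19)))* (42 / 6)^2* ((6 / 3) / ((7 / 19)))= 12829731 / 1591040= 8.06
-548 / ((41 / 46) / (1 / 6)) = -102.47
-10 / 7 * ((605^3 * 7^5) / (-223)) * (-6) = -31901384707500 / 223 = -143055536804.93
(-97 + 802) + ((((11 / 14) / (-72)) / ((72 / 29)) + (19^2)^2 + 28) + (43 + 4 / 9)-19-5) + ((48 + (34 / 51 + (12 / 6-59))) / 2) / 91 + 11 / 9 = 123667327757 / 943488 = 131074.62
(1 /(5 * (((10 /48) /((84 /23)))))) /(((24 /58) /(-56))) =-272832 /575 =-474.49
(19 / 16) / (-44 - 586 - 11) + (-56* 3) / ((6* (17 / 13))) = -3733507 / 174352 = -21.41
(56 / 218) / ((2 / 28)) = 392 / 109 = 3.60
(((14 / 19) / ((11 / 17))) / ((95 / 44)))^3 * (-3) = -2588404224 / 5880735125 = -0.44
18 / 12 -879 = -877.50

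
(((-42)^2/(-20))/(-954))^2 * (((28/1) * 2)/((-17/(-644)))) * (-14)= -253.86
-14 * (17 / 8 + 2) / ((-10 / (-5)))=-231 / 8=-28.88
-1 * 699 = -699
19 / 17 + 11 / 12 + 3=1027 / 204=5.03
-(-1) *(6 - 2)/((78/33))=22/13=1.69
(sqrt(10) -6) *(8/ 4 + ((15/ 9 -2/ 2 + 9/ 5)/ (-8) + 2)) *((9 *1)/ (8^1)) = -3987/ 160 + 1329 *sqrt(10)/ 320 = -11.79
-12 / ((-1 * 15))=4 / 5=0.80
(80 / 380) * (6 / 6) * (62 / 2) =124 / 19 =6.53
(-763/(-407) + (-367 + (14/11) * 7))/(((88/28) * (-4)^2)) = -23065/3256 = -7.08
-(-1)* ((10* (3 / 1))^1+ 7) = 37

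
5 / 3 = 1.67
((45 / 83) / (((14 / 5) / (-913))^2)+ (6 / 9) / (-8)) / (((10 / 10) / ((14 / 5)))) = 16947538 / 105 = 161405.12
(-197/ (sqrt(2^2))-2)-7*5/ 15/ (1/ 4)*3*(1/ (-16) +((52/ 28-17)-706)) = 80373/ 4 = 20093.25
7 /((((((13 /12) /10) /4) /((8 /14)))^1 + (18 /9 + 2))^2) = 0.43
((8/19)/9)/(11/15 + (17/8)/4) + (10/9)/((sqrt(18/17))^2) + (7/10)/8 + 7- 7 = 87728411/74733840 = 1.17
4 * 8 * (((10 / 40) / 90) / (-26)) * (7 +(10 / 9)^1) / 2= -73 / 5265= -0.01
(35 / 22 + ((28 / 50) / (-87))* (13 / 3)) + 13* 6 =11421271 / 143550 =79.56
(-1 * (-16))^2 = 256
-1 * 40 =-40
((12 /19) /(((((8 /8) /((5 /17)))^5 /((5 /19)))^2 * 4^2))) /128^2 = 732421875 /906212288966144229376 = 0.00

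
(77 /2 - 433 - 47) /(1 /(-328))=144812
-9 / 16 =-0.56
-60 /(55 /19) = -228 /11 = -20.73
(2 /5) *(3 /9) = 2 /15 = 0.13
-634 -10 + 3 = -641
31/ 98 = 0.32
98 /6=49 /3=16.33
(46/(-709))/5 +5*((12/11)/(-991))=-714146/38644045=-0.02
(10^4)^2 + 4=100000004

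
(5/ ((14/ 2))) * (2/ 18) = 5/ 63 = 0.08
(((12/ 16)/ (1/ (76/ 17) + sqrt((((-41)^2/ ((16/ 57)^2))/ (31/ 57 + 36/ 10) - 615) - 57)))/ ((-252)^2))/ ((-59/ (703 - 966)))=-100324769/ 38135822250232413 + 94943*sqrt(1598338677513)/ 152543289000929652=0.00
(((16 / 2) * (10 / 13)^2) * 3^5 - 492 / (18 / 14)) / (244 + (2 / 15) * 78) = 486485 / 161226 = 3.02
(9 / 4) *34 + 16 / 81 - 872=-795.30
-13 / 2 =-6.50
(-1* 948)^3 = -851971392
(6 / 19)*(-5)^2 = 150 / 19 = 7.89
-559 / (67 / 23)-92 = -19021 / 67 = -283.90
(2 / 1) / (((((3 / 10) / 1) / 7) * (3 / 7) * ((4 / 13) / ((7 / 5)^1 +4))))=1911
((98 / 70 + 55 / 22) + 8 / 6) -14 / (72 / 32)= -89 / 90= -0.99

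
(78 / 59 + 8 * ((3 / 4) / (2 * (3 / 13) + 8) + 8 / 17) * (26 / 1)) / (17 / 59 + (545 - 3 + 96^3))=6489652 / 48836376765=0.00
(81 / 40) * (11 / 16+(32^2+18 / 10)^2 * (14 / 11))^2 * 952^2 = 3291704568055642017.27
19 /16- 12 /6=-13 /16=-0.81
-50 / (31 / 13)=-650 / 31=-20.97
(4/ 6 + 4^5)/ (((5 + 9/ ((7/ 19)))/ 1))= 10759/ 309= 34.82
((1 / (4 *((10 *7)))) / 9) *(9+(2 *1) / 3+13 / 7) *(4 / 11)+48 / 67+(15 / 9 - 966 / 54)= -6871513 / 443205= -15.50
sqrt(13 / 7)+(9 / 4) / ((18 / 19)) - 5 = -21 / 8+sqrt(91) / 7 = -1.26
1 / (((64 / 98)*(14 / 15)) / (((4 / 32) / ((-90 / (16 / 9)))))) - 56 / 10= -48419 / 8640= -5.60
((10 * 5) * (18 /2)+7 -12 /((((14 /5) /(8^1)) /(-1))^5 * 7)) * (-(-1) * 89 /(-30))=-8202737777 /3529470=-2324.07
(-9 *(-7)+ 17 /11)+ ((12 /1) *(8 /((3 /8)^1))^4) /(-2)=-369079582 /297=-1242692.20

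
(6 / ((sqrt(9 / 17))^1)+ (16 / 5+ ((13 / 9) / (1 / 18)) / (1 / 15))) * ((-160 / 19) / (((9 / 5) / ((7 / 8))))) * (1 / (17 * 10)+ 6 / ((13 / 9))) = -253028132 / 37791 - 1287020 * sqrt(17) / 37791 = -6835.88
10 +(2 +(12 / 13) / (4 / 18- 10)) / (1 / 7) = 6675 / 286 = 23.34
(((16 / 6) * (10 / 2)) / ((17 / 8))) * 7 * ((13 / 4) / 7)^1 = 1040 / 51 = 20.39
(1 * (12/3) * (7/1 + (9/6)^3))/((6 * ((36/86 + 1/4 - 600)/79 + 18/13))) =-3665363/3286563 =-1.12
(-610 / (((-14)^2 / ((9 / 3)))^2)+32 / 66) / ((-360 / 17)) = -3684631 / 228191040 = -0.02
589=589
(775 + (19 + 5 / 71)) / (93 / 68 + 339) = 1277924 / 547765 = 2.33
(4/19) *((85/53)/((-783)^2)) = 340/617380623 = 0.00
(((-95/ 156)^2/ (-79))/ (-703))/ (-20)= -95/ 284536512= -0.00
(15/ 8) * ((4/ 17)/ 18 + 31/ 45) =179/ 136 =1.32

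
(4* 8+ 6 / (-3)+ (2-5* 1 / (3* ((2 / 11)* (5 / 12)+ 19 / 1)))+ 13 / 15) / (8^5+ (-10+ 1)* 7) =619037 / 617633925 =0.00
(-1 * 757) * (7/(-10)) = 5299/10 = 529.90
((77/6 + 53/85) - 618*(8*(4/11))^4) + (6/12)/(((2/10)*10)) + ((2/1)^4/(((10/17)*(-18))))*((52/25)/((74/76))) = -44250.16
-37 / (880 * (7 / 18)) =-333 / 3080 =-0.11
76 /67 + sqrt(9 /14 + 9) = 76 /67 + 3 *sqrt(210) /14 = 4.24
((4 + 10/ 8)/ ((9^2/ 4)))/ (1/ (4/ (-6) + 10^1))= 196/ 81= 2.42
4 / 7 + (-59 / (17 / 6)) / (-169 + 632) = 29006 / 55097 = 0.53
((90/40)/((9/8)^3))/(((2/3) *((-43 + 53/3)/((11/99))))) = -16/1539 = -0.01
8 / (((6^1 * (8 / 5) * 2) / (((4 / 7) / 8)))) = 5 / 168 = 0.03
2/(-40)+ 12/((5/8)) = 383/20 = 19.15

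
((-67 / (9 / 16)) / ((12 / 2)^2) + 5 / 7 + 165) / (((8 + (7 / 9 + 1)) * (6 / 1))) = 23021 / 8316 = 2.77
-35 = -35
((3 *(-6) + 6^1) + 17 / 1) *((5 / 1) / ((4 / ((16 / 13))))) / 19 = 100 / 247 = 0.40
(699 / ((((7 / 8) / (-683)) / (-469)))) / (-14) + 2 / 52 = -3326641649 / 182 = -18278250.82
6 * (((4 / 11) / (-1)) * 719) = -17256 / 11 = -1568.73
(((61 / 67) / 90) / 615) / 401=0.00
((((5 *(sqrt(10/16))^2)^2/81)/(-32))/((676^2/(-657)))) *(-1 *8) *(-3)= 45625/350957568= 0.00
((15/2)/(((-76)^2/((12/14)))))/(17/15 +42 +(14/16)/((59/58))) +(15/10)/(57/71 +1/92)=15424121331483/8366817702740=1.84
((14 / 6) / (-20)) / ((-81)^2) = -7 / 393660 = -0.00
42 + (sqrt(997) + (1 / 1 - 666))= -623 + sqrt(997)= -591.42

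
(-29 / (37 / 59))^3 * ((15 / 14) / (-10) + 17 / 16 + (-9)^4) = -3681300948490709 / 5673136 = -648900528.47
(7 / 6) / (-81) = -7 / 486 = -0.01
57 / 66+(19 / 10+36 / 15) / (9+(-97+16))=6367 / 7920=0.80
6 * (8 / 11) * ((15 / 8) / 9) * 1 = 10 / 11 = 0.91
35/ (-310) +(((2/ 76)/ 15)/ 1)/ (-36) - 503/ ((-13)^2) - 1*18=-2267188219/ 107504280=-21.09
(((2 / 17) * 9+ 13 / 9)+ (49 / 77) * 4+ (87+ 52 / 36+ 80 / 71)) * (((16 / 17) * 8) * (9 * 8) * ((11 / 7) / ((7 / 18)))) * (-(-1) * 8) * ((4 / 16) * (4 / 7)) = 1667199320064 / 7038017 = 236884.81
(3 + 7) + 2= 12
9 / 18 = 1 / 2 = 0.50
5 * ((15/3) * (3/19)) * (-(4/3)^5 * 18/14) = -25600/1197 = -21.39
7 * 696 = 4872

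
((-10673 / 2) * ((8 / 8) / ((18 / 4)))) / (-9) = 10673 / 81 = 131.77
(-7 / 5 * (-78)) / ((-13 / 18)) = -756 / 5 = -151.20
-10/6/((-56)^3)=5/526848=0.00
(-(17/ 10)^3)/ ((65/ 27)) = -132651/ 65000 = -2.04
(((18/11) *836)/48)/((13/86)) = 2451/13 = 188.54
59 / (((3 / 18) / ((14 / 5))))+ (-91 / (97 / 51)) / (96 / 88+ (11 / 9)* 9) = 987.24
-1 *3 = -3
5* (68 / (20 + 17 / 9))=3060 / 197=15.53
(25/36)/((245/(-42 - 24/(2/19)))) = -75/98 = -0.77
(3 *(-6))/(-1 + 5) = -9/2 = -4.50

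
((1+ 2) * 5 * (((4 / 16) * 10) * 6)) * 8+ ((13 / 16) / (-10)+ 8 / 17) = 4897059 / 2720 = 1800.39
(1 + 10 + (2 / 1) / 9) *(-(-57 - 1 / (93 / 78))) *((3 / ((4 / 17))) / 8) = 3078581 / 2976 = 1034.47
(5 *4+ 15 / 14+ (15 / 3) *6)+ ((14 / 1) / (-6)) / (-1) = 2243 / 42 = 53.40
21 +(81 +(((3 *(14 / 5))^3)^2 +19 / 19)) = 5490641119 / 15625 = 351401.03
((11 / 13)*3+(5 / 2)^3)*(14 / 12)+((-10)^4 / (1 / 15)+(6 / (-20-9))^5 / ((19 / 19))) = 1920114760471003 / 12798956976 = 150021.19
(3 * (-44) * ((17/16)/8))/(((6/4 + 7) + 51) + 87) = -561/4688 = -0.12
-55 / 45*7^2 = -59.89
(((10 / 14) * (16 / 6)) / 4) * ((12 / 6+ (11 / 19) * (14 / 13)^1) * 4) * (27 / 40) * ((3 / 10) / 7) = 8748 / 60515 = 0.14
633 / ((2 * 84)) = 211 / 56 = 3.77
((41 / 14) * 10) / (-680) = -41 / 952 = -0.04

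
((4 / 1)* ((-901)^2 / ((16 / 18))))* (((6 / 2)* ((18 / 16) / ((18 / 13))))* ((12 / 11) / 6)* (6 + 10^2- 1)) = 29918925855 / 176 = 169993896.90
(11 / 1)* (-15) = -165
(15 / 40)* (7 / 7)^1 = 3 / 8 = 0.38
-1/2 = -0.50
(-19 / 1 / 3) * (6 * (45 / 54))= -95 / 3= -31.67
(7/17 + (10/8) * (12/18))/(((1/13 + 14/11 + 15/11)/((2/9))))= 18161/178092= 0.10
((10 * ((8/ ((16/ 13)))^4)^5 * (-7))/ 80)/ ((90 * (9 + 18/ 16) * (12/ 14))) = -931243224969159172501249/ 45864714240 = -20304132281216.61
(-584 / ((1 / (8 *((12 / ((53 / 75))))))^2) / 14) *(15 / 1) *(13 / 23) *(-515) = 1520161344000000 / 452249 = 3361337104.12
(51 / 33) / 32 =17 / 352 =0.05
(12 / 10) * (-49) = -294 / 5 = -58.80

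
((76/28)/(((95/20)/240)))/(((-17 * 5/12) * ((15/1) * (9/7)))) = -256/255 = -1.00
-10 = -10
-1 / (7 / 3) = -3 / 7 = -0.43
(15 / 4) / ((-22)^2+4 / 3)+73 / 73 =5869 / 5824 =1.01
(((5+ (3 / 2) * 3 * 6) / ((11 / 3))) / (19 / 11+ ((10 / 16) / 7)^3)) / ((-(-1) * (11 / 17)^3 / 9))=248486805504 / 1480994383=167.78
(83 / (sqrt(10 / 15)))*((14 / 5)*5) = 581*sqrt(6) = 1423.15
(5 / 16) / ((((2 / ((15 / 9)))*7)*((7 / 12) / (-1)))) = -25 / 392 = -0.06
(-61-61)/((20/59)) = -3599/10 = -359.90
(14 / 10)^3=343 / 125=2.74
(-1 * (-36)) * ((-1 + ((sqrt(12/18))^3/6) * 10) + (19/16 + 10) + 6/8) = 40 * sqrt(6)/3 + 1575/4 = 426.41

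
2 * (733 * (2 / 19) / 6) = 1466 / 57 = 25.72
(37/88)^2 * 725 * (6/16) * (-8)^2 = 2977575/968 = 3076.01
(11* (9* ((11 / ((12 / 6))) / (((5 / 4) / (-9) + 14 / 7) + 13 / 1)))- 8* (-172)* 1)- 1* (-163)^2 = -13458653 / 535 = -25156.36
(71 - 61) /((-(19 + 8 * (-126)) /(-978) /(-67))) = 655260 /989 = 662.55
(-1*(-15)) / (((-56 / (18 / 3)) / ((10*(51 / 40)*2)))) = -2295 / 56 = -40.98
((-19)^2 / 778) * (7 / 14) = 361 / 1556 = 0.23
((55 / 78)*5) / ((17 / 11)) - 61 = -58.72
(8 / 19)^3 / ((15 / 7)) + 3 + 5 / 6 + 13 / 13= 1001723 / 205770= 4.87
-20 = -20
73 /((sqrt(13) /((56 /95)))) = 4088 * sqrt(13) /1235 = 11.93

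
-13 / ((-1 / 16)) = 208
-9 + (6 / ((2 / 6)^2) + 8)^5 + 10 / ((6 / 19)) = 2748398564 / 3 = 916132854.67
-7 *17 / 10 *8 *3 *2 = -2856 / 5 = -571.20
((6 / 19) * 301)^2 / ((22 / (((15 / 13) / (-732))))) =-4077045 / 6298006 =-0.65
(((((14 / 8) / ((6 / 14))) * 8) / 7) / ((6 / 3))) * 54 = 126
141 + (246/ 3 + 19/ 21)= 4702/ 21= 223.90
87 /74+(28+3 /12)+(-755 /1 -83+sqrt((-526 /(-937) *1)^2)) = -112052005 /138676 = -808.01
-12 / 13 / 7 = -12 / 91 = -0.13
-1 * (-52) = 52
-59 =-59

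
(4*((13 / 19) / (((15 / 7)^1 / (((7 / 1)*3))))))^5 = 107398228610003968 / 7737809375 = 13879668.44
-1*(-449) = 449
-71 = -71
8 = 8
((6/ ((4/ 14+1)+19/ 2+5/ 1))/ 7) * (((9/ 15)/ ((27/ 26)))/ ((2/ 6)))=8/ 85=0.09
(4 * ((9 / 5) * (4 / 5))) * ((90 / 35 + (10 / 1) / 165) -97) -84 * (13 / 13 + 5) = -2016552 / 1925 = -1047.56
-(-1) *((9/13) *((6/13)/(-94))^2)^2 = 6561/23553288167929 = 0.00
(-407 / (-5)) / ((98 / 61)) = 24827 / 490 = 50.67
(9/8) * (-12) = -27/2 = -13.50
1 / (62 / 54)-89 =-2732 / 31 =-88.13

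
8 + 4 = 12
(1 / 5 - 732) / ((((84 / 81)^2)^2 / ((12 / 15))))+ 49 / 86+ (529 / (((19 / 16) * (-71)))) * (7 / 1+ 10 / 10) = -123855380925133 / 222839691200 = -555.80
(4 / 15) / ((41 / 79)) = 316 / 615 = 0.51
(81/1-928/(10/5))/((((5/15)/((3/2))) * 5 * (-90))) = 383/100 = 3.83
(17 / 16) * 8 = 17 / 2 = 8.50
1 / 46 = 0.02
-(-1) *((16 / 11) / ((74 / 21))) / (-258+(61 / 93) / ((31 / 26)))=-121086 / 75521699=-0.00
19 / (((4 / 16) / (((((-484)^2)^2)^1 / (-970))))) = -2085283194368 / 485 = -4299552978.08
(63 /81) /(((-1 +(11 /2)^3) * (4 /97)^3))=912673 /13608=67.07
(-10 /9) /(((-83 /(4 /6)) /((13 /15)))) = 52 /6723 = 0.01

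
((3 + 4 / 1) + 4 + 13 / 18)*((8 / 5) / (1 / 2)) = 1688 / 45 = 37.51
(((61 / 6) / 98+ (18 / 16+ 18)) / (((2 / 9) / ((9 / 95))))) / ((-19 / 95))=-40.99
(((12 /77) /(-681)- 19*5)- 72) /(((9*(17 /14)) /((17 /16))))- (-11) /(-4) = -379267 /19976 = -18.99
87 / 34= 2.56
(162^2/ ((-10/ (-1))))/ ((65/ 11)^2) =1587762/ 21125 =75.16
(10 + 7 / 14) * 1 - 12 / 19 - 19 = -347 / 38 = -9.13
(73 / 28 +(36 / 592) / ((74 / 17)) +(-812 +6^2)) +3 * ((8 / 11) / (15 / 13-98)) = -821135546999 / 1061719736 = -773.40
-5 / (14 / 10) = -25 / 7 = -3.57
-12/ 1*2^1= -24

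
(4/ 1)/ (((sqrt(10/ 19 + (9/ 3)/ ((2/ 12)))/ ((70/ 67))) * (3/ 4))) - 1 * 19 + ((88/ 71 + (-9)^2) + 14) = 140 * sqrt(418)/ 2211 + 5484/ 71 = 78.53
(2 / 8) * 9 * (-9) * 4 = -81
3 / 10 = 0.30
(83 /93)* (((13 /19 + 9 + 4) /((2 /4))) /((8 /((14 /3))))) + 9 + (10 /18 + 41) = 64.80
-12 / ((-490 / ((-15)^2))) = 5.51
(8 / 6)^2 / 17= 16 / 153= 0.10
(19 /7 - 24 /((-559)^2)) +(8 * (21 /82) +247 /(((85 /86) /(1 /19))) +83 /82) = 288577219907 /15245947990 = 18.93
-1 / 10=-0.10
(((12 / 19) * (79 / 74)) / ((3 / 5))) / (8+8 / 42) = 8295 / 60458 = 0.14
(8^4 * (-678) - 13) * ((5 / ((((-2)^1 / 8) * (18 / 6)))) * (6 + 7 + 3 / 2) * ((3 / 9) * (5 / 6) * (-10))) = -20133982250 / 27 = -745703046.30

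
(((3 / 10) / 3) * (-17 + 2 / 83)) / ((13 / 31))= -43679 / 10790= -4.05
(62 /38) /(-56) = -31 /1064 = -0.03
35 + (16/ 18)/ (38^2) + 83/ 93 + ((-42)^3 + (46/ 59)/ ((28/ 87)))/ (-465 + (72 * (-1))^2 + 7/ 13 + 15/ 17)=1752997185097195/ 86788951741422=20.20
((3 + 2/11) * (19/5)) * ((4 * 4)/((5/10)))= 4256/11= 386.91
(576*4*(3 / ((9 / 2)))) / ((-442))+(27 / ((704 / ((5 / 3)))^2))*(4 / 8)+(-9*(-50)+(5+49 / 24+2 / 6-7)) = 97898921151 / 219062272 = 446.90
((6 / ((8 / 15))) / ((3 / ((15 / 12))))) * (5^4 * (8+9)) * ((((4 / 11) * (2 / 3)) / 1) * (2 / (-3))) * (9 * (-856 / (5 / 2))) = 272850000 / 11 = 24804545.45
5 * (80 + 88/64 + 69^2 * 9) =1717215/8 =214651.88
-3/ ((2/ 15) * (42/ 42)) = -45/ 2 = -22.50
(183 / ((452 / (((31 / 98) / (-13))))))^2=32182929 / 331600919104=0.00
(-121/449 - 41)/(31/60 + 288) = -0.14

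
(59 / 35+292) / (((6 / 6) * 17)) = 10279 / 595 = 17.28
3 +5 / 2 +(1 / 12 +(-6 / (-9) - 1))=21 / 4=5.25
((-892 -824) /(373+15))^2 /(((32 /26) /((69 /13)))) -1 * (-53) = 20677661 /150544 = 137.35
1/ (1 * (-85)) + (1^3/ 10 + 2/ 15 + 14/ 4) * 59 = 11233/ 51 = 220.25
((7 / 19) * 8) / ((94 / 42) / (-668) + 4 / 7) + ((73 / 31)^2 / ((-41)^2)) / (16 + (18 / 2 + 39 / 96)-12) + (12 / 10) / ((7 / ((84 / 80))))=2166658128099547 / 403582636464150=5.37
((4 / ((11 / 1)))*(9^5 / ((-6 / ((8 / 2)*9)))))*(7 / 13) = -9920232 / 143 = -69372.25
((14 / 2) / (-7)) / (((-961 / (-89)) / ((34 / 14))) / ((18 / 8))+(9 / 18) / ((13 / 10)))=-177021 / 417889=-0.42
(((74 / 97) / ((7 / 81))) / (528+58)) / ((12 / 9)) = 8991 / 795788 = 0.01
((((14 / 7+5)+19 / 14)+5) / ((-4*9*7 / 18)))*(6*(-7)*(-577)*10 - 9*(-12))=-11334444 / 49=-231315.18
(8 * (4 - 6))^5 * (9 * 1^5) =-9437184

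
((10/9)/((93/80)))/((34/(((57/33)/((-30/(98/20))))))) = -0.01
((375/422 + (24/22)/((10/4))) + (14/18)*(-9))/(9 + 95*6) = -131717/13438590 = -0.01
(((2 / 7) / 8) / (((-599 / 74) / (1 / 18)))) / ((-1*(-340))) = -37 / 51322320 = -0.00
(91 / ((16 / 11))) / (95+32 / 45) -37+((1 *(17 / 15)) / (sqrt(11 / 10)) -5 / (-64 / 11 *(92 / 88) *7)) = -803907343 / 22189664+17 *sqrt(110) / 165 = -35.15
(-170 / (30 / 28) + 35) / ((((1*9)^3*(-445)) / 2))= 742 / 973215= 0.00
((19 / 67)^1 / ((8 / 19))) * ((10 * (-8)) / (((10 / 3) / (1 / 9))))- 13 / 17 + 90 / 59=-208720 / 201603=-1.04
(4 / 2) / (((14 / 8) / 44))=352 / 7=50.29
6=6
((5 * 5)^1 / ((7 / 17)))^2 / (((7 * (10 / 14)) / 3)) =108375 / 49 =2211.73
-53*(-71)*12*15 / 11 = 677340 / 11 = 61576.36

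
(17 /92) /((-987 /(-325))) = 5525 /90804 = 0.06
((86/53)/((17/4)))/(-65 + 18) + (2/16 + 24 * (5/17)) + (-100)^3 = -338773569045/338776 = -999992.82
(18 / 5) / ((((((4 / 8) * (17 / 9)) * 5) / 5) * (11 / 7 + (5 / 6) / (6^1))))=81648 / 36635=2.23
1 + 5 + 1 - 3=4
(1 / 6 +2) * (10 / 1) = 65 / 3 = 21.67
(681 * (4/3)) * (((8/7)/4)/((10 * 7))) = 908/245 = 3.71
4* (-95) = -380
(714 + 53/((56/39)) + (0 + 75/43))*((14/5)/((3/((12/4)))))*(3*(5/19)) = 5437179/3268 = 1663.76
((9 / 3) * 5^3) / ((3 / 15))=1875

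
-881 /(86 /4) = -1762 /43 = -40.98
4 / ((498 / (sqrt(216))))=4 * sqrt(6) / 83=0.12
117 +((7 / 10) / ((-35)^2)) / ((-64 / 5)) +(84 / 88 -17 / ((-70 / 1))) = 4160547 / 35200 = 118.20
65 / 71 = 0.92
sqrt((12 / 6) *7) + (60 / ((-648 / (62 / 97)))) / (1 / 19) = -2945 / 2619 + sqrt(14) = 2.62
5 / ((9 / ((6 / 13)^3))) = 120 / 2197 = 0.05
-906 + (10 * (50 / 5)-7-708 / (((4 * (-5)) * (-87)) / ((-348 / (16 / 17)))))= -13251 / 20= -662.55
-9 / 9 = -1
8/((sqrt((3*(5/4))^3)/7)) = 448*sqrt(15)/225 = 7.71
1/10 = 0.10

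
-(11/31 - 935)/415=28974/12865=2.25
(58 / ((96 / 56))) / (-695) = -203 / 4170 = -0.05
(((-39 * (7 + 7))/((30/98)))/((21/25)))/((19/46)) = -293020/57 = -5140.70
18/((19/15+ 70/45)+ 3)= 405/131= 3.09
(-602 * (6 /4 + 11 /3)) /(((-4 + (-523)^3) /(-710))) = -6625010 /429167013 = -0.02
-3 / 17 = -0.18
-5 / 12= -0.42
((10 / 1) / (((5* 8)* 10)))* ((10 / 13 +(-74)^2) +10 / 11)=195827 / 1430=136.94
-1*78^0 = -1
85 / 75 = 17 / 15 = 1.13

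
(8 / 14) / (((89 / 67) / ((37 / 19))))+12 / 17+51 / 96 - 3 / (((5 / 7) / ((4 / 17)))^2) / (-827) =4696809542343 / 2263262808800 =2.08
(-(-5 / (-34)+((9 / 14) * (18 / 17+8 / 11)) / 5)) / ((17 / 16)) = -0.35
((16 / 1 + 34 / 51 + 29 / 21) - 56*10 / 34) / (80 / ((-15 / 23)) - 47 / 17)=-563 / 44779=-0.01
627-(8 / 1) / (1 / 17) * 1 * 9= -597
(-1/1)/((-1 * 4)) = 1/4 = 0.25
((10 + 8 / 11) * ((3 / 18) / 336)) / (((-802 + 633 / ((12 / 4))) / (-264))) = 59 / 24822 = 0.00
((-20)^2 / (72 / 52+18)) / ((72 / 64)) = 10400 / 567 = 18.34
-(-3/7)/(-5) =-3/35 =-0.09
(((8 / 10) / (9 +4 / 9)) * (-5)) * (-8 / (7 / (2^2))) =1152 / 595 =1.94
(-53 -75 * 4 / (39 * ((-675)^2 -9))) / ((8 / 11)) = -863278691 / 11846016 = -72.88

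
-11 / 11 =-1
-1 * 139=-139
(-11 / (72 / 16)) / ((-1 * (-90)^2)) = 11 / 36450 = 0.00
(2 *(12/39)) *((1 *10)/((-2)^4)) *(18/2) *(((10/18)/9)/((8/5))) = 125/936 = 0.13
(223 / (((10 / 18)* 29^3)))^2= 4028049 / 14870583025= 0.00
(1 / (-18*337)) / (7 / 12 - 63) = 2 / 757239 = 0.00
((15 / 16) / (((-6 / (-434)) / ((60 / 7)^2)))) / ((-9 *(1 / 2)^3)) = -31000 / 7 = -4428.57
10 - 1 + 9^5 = 59058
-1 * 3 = -3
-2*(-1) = 2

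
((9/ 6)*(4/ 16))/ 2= 0.19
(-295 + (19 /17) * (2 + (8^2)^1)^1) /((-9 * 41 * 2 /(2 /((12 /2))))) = 3761 /37638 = 0.10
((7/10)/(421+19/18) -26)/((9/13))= -12838111/341865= -37.55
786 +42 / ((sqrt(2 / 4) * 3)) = 14 * sqrt(2) +786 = 805.80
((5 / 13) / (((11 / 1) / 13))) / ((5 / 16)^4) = 65536 / 1375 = 47.66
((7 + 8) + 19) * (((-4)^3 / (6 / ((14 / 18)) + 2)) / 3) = -224 / 3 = -74.67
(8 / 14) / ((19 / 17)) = 68 / 133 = 0.51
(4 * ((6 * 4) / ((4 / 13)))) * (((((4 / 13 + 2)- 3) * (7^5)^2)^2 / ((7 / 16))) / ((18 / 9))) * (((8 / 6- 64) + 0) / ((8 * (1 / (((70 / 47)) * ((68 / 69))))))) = -156787800318304357282.68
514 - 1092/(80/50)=-337/2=-168.50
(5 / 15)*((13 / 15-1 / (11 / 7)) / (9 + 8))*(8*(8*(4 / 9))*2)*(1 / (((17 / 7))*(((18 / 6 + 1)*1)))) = 34048 / 1287495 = 0.03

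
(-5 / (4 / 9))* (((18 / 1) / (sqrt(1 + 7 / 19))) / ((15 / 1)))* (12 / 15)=-27* sqrt(494) / 65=-9.23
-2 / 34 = -1 / 17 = -0.06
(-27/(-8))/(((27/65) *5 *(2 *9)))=13/144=0.09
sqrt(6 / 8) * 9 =9 * sqrt(3) / 2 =7.79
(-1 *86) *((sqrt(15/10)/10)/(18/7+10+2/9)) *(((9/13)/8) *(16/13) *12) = -146286 *sqrt(6)/340535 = -1.05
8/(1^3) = 8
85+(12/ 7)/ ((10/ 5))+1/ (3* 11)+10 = 22150/ 231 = 95.89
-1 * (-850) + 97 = 947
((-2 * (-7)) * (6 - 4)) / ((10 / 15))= 42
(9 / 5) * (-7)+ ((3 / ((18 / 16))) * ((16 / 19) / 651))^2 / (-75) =-1301198345689 / 103269708675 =-12.60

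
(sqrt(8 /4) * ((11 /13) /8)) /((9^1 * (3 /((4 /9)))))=11 * sqrt(2) /6318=0.00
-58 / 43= -1.35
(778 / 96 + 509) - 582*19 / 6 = -63643 / 48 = -1325.90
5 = 5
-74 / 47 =-1.57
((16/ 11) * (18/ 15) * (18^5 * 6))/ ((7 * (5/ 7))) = 1088391168/ 275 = 3957786.07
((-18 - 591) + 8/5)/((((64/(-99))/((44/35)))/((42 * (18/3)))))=29765637/100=297656.37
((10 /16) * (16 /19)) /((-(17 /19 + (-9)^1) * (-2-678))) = -1 /10472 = -0.00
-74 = -74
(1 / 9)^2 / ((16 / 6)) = 1 / 216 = 0.00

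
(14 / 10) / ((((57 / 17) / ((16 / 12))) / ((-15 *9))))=-1428 / 19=-75.16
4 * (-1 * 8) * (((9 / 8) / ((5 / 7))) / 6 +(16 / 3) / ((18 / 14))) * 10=-38108 / 27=-1411.41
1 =1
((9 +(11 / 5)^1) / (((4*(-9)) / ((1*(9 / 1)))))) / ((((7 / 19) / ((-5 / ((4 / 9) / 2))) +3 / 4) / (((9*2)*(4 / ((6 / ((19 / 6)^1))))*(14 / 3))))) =-1698144 / 2509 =-676.82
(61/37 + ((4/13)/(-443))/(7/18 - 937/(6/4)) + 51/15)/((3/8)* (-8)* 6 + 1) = -60442780042/203525162035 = -0.30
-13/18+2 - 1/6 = 10/9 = 1.11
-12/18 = -2/3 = -0.67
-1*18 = -18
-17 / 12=-1.42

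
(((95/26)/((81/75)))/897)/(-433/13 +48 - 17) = -475/290628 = -0.00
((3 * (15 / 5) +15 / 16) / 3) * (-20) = -265 / 4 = -66.25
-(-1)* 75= 75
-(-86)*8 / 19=688 / 19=36.21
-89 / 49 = -1.82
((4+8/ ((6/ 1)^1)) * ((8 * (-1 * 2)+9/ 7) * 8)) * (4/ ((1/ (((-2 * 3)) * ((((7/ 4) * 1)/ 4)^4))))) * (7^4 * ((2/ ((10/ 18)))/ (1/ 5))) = 763424361/ 32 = 23857011.28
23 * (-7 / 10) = -16.10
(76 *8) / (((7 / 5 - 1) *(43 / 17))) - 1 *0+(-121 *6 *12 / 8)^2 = 51020443 / 43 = 1186521.93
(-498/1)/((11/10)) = -4980/11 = -452.73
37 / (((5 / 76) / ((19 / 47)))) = 53428 / 235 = 227.35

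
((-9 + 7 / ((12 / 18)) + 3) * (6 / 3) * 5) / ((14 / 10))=32.14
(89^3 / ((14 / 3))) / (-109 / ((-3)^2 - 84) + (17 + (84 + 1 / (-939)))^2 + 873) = 46618947873675 / 3417844539032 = 13.64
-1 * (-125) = 125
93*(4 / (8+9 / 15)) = 1860 / 43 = 43.26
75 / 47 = 1.60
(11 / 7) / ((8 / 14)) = 11 / 4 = 2.75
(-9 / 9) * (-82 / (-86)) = -41 / 43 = -0.95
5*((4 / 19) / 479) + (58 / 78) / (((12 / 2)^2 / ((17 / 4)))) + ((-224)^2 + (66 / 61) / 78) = 156438262608821 / 3117784176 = 50176.10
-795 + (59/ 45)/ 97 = -794.99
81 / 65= 1.25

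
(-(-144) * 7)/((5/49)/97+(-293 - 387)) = -532336/359115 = -1.48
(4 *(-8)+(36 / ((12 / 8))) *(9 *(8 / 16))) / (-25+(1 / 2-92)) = -0.65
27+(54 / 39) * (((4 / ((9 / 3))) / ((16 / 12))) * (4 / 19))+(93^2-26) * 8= 17045789 / 247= 69011.29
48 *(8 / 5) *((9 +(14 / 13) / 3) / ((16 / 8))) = 4672 / 13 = 359.38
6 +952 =958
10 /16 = 5 /8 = 0.62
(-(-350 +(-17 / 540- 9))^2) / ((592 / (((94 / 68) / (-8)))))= 1766649683063 / 46954598400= 37.62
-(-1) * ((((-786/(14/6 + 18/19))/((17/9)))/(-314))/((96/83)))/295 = 5577849/4711532320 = 0.00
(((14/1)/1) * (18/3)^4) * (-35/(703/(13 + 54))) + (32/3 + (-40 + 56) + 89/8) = -1020506699/16872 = -60485.22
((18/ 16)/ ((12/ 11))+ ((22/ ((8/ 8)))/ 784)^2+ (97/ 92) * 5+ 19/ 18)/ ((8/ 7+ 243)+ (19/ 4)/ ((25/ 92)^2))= 146305583125/ 6132455203392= 0.02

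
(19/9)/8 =19/72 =0.26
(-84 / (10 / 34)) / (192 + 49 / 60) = -1.48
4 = 4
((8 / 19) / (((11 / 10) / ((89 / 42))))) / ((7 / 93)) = 10.78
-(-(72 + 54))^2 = -15876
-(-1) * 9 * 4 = 36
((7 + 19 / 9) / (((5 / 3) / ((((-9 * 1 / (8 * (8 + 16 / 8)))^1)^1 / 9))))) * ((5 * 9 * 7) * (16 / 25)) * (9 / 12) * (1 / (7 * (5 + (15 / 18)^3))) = -39852 / 150625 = -0.26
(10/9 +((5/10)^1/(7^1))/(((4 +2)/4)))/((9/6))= 146/189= 0.77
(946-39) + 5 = 912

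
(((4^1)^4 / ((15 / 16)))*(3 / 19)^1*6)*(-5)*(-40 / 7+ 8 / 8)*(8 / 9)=720896 / 133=5420.27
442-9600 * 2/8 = -1958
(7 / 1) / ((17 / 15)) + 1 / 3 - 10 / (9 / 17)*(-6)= 6112 / 51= 119.84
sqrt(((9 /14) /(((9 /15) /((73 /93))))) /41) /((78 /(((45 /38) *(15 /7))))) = 225 *sqrt(6494810) /123063304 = 0.00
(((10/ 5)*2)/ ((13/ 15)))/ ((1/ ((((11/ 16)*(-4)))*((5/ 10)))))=-165/ 26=-6.35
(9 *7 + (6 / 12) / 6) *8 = 1514 / 3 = 504.67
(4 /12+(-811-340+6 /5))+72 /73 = -1257586 /1095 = -1148.48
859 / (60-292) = -859 / 232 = -3.70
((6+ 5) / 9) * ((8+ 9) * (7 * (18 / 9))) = 2618 / 9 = 290.89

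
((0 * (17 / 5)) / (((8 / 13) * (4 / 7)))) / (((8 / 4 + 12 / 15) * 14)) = 0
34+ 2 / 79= 2688 / 79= 34.03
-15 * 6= -90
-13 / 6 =-2.17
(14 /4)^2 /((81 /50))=7.56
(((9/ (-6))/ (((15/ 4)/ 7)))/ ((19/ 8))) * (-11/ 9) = 1232/ 855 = 1.44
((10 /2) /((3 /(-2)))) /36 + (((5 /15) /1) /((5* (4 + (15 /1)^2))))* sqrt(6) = -5 /54 + sqrt(6) /3435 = -0.09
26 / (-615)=-26 / 615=-0.04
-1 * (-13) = 13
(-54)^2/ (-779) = -2916/ 779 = -3.74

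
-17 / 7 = -2.43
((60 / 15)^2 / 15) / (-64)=-1 / 60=-0.02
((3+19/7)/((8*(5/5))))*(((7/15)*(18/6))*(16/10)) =8/5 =1.60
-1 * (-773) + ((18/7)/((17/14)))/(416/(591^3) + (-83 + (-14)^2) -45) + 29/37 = 1708044277375453/2207303349619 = 773.81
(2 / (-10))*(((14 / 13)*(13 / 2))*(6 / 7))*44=-264 / 5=-52.80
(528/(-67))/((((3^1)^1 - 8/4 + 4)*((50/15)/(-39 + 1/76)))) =586674/31825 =18.43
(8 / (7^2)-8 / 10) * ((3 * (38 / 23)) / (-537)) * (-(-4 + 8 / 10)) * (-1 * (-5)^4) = -2371200 / 201733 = -11.75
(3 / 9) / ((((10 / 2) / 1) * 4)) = 1 / 60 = 0.02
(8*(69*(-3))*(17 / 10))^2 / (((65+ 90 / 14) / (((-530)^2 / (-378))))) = -10306625496 / 125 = -82453003.97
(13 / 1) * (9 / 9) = 13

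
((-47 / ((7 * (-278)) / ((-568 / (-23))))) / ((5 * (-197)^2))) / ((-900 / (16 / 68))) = -13348 / 16610188935375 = -0.00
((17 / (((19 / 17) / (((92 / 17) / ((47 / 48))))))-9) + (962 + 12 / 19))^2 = 858708022225 / 797449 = 1076818.73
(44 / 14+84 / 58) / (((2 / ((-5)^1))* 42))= -1165 / 4263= -0.27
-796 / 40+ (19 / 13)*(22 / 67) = -169149 / 8710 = -19.42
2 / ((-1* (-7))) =2 / 7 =0.29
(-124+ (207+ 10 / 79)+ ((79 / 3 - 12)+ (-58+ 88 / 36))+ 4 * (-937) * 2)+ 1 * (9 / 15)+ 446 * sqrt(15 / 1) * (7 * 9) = -26497177 / 3555+ 28098 * sqrt(15) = 101369.59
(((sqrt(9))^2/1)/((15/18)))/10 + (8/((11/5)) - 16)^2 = 465667/3025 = 153.94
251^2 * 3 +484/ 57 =10773655/ 57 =189011.49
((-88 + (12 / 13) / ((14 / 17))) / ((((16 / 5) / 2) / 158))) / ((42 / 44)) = -17175785 / 1911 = -8987.85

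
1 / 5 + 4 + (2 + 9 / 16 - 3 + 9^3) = 58621 / 80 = 732.76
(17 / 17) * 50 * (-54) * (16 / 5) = -8640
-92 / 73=-1.26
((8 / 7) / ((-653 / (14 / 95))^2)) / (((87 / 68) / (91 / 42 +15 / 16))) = 141848 / 1004417059725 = 0.00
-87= -87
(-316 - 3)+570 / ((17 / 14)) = 2557 / 17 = 150.41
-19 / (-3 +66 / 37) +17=1468 / 45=32.62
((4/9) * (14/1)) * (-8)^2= 3584/9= 398.22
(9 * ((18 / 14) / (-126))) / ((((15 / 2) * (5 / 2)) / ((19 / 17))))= -114 / 20825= -0.01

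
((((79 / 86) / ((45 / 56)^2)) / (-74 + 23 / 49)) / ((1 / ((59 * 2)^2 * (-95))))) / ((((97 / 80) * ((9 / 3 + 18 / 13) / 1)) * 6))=8789548837888 / 10955494377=802.30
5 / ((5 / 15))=15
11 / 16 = 0.69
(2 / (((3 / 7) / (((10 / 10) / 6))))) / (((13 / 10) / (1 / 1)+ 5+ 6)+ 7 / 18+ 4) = 35 / 751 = 0.05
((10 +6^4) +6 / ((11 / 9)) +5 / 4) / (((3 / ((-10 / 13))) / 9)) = -866025 / 286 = -3028.06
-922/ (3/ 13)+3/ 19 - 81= -232342/ 57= -4076.18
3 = 3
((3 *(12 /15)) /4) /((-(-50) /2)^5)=0.00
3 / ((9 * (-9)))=-0.04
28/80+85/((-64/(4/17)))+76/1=76.04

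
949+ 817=1766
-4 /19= -0.21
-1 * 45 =-45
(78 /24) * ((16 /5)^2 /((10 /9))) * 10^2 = 14976 /5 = 2995.20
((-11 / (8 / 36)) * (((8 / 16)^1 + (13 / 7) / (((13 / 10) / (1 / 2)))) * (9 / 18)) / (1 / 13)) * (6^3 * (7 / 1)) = -590733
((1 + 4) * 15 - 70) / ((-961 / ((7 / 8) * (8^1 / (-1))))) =35 / 961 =0.04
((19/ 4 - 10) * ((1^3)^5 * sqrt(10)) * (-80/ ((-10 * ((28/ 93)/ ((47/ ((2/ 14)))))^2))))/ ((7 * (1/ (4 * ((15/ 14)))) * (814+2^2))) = -859753845 * sqrt(10)/ 22904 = -118703.30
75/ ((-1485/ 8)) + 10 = 950/ 99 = 9.60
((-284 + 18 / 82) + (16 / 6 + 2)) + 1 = -34208 / 123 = -278.11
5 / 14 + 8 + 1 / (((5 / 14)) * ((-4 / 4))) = 389 / 70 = 5.56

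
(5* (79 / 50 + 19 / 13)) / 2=7.60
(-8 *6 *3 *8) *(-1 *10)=11520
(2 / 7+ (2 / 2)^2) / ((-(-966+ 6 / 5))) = 5 / 3752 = 0.00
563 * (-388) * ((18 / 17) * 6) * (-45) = 1061637840 / 17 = 62449284.71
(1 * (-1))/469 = -1/469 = -0.00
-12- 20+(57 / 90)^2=-28439 / 900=-31.60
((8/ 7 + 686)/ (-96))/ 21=-0.34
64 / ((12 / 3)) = 16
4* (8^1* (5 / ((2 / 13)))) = 1040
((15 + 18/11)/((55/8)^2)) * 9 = 105408/33275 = 3.17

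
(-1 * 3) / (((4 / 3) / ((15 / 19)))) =-135 / 76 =-1.78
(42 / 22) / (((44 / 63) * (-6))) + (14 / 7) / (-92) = -10627 / 22264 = -0.48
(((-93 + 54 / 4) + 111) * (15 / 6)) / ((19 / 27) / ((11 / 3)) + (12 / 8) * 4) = 31185 / 2452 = 12.72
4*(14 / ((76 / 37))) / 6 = 259 / 57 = 4.54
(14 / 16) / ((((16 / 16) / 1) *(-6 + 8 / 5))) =-0.20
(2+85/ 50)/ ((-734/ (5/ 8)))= -0.00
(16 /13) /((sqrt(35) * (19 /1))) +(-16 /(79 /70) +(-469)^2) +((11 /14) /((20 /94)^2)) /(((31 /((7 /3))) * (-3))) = 16 * sqrt(35) /8645 +969567664579 /4408200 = 219946.40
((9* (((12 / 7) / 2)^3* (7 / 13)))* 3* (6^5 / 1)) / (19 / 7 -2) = 45349632 / 455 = 99669.52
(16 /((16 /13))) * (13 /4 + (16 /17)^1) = 3705 /68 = 54.49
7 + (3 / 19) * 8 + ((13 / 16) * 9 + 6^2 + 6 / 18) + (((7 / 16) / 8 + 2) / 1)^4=1066958164633 / 15300820992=69.73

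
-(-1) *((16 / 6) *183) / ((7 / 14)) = 976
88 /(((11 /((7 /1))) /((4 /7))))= 32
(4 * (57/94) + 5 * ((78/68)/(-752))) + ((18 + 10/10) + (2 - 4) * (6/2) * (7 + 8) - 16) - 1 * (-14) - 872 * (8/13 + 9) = -2810372359/332384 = -8455.20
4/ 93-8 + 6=-182/ 93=-1.96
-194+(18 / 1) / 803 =-193.98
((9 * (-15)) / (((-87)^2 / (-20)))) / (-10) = -30 / 841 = -0.04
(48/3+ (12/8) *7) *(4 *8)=848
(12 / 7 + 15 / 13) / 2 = 261 / 182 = 1.43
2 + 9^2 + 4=87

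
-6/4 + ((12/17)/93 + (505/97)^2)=253995993/9917086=25.61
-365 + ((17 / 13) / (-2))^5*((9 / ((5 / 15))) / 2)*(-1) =-8635068341 / 23762752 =-363.39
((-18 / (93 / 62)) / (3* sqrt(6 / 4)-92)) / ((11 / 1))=36* sqrt(6) / 185911 + 2208 / 185911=0.01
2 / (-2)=-1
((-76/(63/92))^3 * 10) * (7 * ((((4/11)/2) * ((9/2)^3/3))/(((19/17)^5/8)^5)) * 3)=-23558977321522968666579643280634377488302080/7314219445395834999304939486979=-3220983113427.49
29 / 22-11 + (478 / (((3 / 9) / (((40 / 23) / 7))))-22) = 1149703 / 3542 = 324.59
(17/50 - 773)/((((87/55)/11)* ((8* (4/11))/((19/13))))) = -976989937/361920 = -2699.46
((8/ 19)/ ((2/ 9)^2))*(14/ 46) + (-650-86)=-320498/ 437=-733.41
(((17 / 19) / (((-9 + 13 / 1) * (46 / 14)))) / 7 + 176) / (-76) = -2.32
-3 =-3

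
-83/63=-1.32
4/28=1/7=0.14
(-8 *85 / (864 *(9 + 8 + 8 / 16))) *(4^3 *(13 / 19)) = -7072 / 3591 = -1.97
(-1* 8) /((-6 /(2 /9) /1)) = 8 /27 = 0.30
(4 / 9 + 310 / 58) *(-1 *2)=-3022 / 261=-11.58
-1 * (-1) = 1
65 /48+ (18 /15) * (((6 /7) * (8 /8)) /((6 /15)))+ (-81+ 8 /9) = -76795 /1008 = -76.19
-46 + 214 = 168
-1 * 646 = -646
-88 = -88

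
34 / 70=17 / 35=0.49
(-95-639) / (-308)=367 / 154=2.38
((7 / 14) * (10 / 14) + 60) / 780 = 13 / 168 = 0.08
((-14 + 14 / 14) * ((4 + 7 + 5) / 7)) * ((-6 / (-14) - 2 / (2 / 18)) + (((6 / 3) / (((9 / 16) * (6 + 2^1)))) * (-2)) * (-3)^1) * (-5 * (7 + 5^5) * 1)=-339842880 / 49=-6935568.98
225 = 225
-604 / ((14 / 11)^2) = -18271 / 49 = -372.88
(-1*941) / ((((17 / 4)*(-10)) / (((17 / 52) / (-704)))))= -941 / 91520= -0.01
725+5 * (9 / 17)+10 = 12540 / 17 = 737.65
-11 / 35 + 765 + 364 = 39504 / 35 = 1128.69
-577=-577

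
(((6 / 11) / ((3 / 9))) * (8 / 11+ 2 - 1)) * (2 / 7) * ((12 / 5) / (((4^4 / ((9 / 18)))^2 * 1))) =513 / 69386240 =0.00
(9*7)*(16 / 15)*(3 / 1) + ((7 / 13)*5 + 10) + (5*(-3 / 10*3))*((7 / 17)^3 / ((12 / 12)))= 136665699 / 638690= 213.98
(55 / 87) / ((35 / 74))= 814 / 609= 1.34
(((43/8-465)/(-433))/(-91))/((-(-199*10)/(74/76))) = -136049/23837238880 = -0.00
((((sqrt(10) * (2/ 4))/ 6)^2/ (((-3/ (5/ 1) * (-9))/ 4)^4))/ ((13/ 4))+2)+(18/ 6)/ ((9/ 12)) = 373471582/ 62178597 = 6.01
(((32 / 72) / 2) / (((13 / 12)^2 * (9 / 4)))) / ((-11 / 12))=-512 / 5577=-0.09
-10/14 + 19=128/7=18.29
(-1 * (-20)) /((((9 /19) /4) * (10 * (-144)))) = -19 /162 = -0.12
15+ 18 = 33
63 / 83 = 0.76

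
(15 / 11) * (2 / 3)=10 / 11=0.91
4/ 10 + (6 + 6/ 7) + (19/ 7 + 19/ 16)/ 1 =6249/ 560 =11.16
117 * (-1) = -117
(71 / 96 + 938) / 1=90119 / 96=938.74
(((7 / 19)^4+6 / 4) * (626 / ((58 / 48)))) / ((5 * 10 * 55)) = 297298668 / 1039309975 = 0.29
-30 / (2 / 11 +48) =-33 / 53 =-0.62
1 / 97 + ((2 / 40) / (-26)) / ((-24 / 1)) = 12577 / 1210560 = 0.01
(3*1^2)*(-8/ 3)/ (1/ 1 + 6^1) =-8/ 7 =-1.14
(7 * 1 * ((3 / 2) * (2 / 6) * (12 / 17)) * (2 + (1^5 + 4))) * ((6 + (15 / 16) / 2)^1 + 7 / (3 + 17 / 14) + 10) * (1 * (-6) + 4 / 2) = -1254.15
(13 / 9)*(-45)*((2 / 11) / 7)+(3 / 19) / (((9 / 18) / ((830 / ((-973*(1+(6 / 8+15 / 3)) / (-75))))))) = 796010 / 610071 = 1.30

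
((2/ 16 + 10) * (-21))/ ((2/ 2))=-1701/ 8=-212.62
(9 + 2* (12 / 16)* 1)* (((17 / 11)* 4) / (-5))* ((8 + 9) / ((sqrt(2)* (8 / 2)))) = -6069* sqrt(2) / 220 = -39.01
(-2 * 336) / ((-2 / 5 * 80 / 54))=1134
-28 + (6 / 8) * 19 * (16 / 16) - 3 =-67 / 4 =-16.75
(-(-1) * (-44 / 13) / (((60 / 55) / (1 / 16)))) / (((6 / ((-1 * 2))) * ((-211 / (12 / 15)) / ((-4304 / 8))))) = 32549 / 246870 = 0.13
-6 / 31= -0.19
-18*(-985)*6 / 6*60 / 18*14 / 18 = 137900 / 3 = 45966.67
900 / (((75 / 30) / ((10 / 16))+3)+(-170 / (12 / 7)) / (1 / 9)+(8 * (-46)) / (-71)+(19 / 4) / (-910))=-232596000 / 227510449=-1.02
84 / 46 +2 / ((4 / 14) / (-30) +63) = 1.86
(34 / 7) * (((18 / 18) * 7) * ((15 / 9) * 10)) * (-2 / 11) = -3400 / 33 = -103.03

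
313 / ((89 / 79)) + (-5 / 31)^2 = 277.86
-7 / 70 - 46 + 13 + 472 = 4389 / 10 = 438.90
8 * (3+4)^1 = 56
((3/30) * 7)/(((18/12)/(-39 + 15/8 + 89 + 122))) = 9737/120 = 81.14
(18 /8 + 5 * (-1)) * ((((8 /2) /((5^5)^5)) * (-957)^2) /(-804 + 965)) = -10074339 /47981739044189453125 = -0.00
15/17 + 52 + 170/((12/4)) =5587/51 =109.55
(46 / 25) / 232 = 23 / 2900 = 0.01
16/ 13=1.23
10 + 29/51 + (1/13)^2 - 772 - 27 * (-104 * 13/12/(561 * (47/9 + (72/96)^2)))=-60060228226/78975897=-760.49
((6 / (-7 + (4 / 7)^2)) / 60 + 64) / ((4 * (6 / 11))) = 2301541 / 78480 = 29.33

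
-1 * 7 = -7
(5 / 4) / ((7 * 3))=0.06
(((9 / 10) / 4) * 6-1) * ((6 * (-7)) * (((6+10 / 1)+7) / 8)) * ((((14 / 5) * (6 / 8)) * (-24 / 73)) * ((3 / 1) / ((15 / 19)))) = 4047057 / 36500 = 110.88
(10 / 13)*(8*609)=48720 / 13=3747.69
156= 156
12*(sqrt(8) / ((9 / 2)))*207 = 1104*sqrt(2) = 1561.29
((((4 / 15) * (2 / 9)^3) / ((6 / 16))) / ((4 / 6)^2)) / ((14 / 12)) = 0.02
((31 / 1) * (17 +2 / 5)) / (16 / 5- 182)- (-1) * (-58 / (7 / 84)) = -208307 / 298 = -699.02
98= 98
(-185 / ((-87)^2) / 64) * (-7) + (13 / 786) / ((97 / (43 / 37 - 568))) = -21403733759 / 227752542144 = -0.09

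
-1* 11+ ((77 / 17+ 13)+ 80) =1471 / 17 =86.53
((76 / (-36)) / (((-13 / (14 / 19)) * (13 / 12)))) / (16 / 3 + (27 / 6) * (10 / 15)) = 56 / 4225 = 0.01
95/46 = 2.07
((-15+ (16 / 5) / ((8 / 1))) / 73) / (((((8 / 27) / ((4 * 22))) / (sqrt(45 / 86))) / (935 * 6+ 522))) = -2731806 * sqrt(430) / 215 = -263478.77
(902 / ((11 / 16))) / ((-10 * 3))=-656 / 15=-43.73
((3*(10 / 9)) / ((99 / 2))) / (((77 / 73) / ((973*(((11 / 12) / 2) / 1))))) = 50735 / 1782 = 28.47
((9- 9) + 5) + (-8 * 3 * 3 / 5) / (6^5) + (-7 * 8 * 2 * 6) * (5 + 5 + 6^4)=-473918581 / 540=-877627.00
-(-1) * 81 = 81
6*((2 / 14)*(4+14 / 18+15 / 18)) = 101 / 21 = 4.81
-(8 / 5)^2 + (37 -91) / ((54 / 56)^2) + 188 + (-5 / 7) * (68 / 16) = 2349841 / 18900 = 124.33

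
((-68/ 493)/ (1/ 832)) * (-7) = 23296/ 29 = 803.31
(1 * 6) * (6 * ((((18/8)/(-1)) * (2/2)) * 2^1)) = -162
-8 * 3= -24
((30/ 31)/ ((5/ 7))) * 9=378/ 31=12.19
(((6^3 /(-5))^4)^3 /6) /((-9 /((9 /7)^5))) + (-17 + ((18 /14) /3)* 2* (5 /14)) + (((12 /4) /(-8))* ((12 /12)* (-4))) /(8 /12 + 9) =-654171763994665239880905761306813 /237989746093750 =-2748739282813348320.13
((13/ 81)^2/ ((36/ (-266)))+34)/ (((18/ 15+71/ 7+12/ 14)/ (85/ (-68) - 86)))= -6967531975/ 28815912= -241.79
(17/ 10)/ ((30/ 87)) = 493/ 100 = 4.93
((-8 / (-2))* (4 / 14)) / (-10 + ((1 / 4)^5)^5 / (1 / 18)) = -4503599627370496 / 39406496739491777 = -0.11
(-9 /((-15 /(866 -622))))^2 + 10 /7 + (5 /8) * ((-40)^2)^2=283751018 /175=1621434.39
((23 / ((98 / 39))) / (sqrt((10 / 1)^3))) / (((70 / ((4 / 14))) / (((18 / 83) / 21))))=2691 * sqrt(10) / 697490500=0.00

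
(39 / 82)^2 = 1521 / 6724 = 0.23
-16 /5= -3.20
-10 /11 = -0.91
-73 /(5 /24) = -1752 /5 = -350.40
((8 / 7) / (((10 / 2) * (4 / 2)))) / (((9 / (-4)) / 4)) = -64 / 315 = -0.20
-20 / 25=-4 / 5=-0.80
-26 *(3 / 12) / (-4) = 13 / 8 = 1.62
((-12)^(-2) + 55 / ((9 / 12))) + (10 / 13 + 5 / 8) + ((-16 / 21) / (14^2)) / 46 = 1103693519 / 14768208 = 74.73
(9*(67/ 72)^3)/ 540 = 300763/ 22394880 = 0.01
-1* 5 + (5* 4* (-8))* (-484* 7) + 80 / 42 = 542076.90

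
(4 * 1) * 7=28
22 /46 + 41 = 954 /23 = 41.48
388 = 388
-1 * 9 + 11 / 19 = -160 / 19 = -8.42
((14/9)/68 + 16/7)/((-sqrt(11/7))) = -4945 *sqrt(77)/23562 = -1.84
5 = 5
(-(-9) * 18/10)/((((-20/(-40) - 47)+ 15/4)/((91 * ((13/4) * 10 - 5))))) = -18018/19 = -948.32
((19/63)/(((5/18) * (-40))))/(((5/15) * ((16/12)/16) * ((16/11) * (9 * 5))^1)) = -209/14000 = -0.01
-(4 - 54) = 50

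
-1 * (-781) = 781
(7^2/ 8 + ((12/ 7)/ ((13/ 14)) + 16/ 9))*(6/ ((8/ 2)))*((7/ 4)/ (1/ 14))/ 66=5.43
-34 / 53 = -0.64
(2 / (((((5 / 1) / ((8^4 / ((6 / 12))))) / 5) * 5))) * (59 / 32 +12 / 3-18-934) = -15501824 / 5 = -3100364.80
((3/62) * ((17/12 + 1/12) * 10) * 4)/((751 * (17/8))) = 720/395777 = 0.00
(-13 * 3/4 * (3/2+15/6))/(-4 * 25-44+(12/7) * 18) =91/264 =0.34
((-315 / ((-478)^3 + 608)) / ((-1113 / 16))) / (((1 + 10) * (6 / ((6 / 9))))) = -10 / 23877073407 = -0.00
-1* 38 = -38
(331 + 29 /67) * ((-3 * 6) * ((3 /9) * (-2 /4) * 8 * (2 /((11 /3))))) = 3197664 /737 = 4338.76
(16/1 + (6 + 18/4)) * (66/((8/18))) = 15741/4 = 3935.25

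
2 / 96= 1 / 48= 0.02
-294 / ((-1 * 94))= 147 / 47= 3.13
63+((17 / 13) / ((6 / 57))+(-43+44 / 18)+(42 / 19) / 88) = 3412919 / 97812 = 34.89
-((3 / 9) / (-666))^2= -0.00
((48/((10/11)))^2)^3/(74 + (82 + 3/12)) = 1354202317062144/9765625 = 138670317.27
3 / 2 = 1.50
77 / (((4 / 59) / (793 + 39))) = 944944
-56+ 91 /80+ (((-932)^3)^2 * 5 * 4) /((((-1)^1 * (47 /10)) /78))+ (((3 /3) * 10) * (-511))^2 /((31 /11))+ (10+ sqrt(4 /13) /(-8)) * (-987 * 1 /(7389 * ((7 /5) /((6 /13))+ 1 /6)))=-62450535274975391660906492149 /287087280+ 1645 * sqrt(13) /2049216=-217531530045411247969.28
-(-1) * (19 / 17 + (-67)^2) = 76332 / 17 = 4490.12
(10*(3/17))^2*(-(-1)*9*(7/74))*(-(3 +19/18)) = -114975/10693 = -10.75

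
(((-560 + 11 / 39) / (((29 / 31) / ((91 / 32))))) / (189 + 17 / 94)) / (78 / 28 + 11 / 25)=-38960944925 / 13973596872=-2.79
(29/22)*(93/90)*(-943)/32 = -847757/21120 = -40.14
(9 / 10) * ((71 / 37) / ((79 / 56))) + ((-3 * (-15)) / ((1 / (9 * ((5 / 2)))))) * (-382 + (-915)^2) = 24766682436909 / 29230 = 847303538.72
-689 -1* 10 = -699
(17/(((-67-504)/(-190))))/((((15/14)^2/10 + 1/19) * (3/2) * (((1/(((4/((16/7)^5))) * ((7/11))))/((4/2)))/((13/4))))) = 2299607942905/384978468864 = 5.97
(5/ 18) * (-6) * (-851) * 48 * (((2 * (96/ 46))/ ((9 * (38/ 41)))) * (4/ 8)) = 970880/ 57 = 17032.98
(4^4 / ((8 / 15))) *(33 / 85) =3168 / 17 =186.35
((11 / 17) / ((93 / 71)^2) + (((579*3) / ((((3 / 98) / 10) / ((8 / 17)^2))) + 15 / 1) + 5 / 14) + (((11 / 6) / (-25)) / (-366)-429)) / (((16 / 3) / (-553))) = -352008819074269719 / 27106350400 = -12986212.23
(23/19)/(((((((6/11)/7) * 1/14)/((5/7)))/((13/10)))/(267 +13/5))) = 15517502/285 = 54447.38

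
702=702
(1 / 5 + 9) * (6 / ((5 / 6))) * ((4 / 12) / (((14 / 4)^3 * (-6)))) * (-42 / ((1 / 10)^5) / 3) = 5888000 / 49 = 120163.27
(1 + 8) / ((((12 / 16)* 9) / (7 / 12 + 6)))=79 / 9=8.78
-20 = -20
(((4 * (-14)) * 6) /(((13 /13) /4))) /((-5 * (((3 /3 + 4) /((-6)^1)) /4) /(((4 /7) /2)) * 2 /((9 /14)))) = -20736 /175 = -118.49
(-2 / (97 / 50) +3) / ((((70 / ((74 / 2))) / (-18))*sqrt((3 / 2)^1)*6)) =-7067*sqrt(6) / 6790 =-2.55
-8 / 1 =-8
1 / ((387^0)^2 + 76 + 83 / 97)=97 / 7552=0.01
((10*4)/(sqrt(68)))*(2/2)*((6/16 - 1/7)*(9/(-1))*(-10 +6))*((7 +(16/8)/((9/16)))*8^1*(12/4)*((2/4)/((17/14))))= 296400*sqrt(17)/289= 4228.68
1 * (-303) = -303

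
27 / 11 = 2.45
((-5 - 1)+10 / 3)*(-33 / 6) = 44 / 3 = 14.67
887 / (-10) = -887 / 10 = -88.70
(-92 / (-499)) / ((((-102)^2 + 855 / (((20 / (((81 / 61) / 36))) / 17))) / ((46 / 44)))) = 44896 / 2429590581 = 0.00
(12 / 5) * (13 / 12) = 13 / 5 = 2.60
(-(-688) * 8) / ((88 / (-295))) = -202960 / 11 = -18450.91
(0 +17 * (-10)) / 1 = -170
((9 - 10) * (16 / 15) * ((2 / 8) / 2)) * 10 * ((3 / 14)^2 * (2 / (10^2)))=-3 / 2450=-0.00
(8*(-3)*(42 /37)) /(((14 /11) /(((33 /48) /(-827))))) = 1089 /61198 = 0.02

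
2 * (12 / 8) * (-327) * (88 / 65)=-86328 / 65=-1328.12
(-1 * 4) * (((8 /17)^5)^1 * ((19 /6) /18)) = -622592 /38336139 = -0.02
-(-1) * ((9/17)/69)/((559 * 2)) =3/437138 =0.00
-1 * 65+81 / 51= -1078 / 17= -63.41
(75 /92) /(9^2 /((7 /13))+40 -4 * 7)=0.01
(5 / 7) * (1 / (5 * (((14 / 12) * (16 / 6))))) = 9 / 196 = 0.05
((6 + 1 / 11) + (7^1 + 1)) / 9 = 155 / 99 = 1.57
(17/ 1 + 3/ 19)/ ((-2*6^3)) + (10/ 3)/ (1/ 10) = 136637/ 4104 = 33.29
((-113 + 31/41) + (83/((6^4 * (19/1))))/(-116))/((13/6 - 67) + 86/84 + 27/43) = 3956669853871/2227192110144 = 1.78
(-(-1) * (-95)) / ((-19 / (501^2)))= 1255005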